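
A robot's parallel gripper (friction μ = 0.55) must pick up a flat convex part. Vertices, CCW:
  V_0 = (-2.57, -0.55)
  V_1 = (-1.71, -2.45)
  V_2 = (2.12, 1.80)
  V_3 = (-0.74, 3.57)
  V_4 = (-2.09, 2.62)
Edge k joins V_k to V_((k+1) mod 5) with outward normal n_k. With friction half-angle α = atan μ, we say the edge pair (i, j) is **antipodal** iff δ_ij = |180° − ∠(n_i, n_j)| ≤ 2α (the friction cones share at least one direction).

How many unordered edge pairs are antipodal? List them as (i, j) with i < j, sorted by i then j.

count = 3; pairs: (0,2), (1,3), (1,4)

α = atan 0.55 = 28.81°;  2α = 57.62°
n_0 = (-0.9110, -0.4124)
n_1 = (+0.7429, -0.6694)
n_2 = (+0.5263, +0.8503)
n_3 = (-0.5755, +0.8178)
n_4 = (-0.9887, +0.1497)
  (0,1): δ = 66.38°  ·
  (0,2): δ = 33.89°  ✓
  (0,3): δ = 100.78°  ·
  (0,4): δ = 147.04°  ·
  (1,2): δ = 79.73°  ·
  (1,3): δ = 12.84°  ✓
  (1,4): δ = 33.41°  ✓
  (2,3): δ = 113.11°  ·
  (2,4): δ = 66.86°  ·
  (3,4): δ = 133.74°  ·
antipodal pairs: 3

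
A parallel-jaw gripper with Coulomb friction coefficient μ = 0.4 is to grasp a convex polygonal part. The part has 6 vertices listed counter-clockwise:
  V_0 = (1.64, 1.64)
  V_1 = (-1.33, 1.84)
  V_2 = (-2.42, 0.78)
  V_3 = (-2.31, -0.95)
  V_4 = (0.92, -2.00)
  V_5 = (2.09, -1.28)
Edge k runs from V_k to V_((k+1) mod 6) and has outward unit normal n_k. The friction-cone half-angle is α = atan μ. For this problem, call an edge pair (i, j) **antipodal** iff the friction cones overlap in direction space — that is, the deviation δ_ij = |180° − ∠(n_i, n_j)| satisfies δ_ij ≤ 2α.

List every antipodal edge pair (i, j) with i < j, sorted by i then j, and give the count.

count = 4; pairs: (0,3), (0,4), (1,4), (2,5)

α = atan 0.4 = 21.80°;  2α = 43.60°
n_0 = (+0.0672, +0.9977)
n_1 = (-0.6972, +0.7169)
n_2 = (-0.9980, -0.0635)
n_3 = (-0.3092, -0.9510)
n_4 = (+0.5241, -0.8517)
n_5 = (+0.9883, +0.1523)
  (0,1): δ = 131.95°  ·
  (0,2): δ = 82.51°  ·
  (0,3): δ = 14.16°  ✓
  (0,4): δ = 35.46°  ✓
  (0,5): δ = 102.61°  ·
  (1,2): δ = 130.56°  ·
  (1,3): δ = 62.21°  ·
  (1,4): δ = 12.59°  ✓
  (1,5): δ = 54.56°  ·
  (2,3): δ = 111.65°  ·
  (2,4): δ = 62.03°  ·
  (2,5): δ = 5.12°  ✓
  (3,4): δ = 130.38°  ·
  (3,5): δ = 63.23°  ·
  (4,5): δ = 112.85°  ·
antipodal pairs: 4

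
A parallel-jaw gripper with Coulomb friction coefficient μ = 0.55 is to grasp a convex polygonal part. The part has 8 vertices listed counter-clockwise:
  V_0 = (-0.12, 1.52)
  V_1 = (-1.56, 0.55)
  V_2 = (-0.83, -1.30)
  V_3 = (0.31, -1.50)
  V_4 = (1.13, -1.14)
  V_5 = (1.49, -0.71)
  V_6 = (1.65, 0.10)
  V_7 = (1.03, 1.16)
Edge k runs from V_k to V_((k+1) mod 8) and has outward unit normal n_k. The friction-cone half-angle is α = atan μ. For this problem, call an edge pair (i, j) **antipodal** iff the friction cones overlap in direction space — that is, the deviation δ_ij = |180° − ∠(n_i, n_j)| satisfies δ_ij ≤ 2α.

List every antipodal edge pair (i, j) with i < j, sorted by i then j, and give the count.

α = atan 0.55 = 28.81°;  2α = 57.62°
n_0 = (-0.5587, +0.8294)
n_1 = (-0.9302, -0.3671)
n_2 = (-0.1728, -0.9850)
n_3 = (+0.4020, -0.9156)
n_4 = (+0.7668, -0.6419)
n_5 = (+0.9810, -0.1938)
n_6 = (+0.8632, +0.5049)
n_7 = (+0.2987, +0.9543)
  (0,1): δ = 102.43°  ·
  (0,2): δ = 43.92°  ✓
  (0,3): δ = 10.26°  ✓
  (0,4): δ = 16.10°  ✓
  (0,5): δ = 44.86°  ✓
  (0,6): δ = 86.36°  ·
  (0,7): δ = 128.65°  ·
  (1,2): δ = 121.48°  ·
  (1,3): δ = 87.83°  ·
  (1,4): δ = 61.47°  ·
  (1,5): δ = 32.71°  ✓
  (1,6): δ = 8.79°  ✓
  (1,7): δ = 51.08°  ✓
  (2,3): δ = 146.35°  ·
  (2,4): δ = 119.99°  ·
  (2,5): δ = 91.22°  ·
  (2,6): δ = 49.73°  ✓
  (2,7): δ = 7.43°  ✓
  (3,4): δ = 153.64°  ·
  (3,5): δ = 124.88°  ·
  (3,6): δ = 83.38°  ·
  (3,7): δ = 41.09°  ✓
  (4,5): δ = 151.24°  ·
  (4,6): δ = 109.74°  ·
  (4,7): δ = 67.45°  ·
  (5,6): δ = 138.50°  ·
  (5,7): δ = 96.21°  ·
  (6,7): δ = 137.71°  ·
antipodal pairs: 10

count = 10; pairs: (0,2), (0,3), (0,4), (0,5), (1,5), (1,6), (1,7), (2,6), (2,7), (3,7)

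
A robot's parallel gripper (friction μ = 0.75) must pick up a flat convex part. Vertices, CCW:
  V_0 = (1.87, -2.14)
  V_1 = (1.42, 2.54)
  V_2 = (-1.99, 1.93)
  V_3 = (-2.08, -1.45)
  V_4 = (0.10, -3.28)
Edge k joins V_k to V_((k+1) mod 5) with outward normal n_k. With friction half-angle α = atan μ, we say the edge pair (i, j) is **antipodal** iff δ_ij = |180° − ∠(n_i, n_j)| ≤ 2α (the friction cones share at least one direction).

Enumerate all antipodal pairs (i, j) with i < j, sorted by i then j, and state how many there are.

count = 5; pairs: (0,2), (0,3), (1,3), (1,4), (2,4)

α = atan 0.75 = 36.87°;  2α = 73.74°
n_0 = (+0.9954, +0.0957)
n_1 = (-0.1761, +0.9844)
n_2 = (-0.9996, +0.0266)
n_3 = (-0.6429, -0.7659)
n_4 = (+0.5415, -0.8407)
  (0,1): δ = 85.35°  ·
  (0,2): δ = 7.02°  ✓
  (0,3): δ = 44.50°  ✓
  (0,4): δ = 117.29°  ·
  (1,2): δ = 101.67°  ·
  (1,3): δ = 50.15°  ✓
  (1,4): δ = 22.64°  ✓
  (2,3): δ = 128.49°  ·
  (2,4): δ = 55.69°  ✓
  (3,4): δ = 107.20°  ·
antipodal pairs: 5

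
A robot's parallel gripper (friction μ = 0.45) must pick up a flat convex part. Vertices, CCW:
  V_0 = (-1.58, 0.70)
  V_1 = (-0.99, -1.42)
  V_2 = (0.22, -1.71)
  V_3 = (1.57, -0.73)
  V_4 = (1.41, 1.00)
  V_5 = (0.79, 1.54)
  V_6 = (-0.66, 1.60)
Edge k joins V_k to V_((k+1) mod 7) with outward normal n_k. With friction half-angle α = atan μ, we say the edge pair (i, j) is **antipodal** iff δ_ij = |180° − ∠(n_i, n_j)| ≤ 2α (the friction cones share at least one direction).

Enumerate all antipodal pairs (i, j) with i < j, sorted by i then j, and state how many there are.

α = atan 0.45 = 24.23°;  2α = 48.46°
n_0 = (-0.9634, -0.2681)
n_1 = (-0.2331, -0.9725)
n_2 = (+0.5875, -0.8093)
n_3 = (+0.9958, +0.0921)
n_4 = (+0.6568, +0.7541)
n_5 = (+0.0413, +0.9991)
n_6 = (-0.6993, +0.7148)
  (0,1): δ = 119.03°  ·
  (0,2): δ = 69.58°  ·
  (0,3): δ = 10.27°  ✓
  (0,4): δ = 33.39°  ✓
  (0,5): δ = 72.08°  ·
  (0,6): δ = 118.82°  ·
  (1,2): δ = 130.55°  ·
  (1,3): δ = 71.24°  ·
  (1,4): δ = 27.58°  ✓
  (1,5): δ = 11.11°  ✓
  (1,6): δ = 57.85°  ·
  (2,3): δ = 120.69°  ·
  (2,4): δ = 77.03°  ·
  (2,5): δ = 38.35°  ✓
  (2,6): δ = 8.39°  ✓
  (3,4): δ = 136.34°  ·
  (3,5): δ = 97.65°  ·
  (3,6): δ = 50.91°  ·
  (4,5): δ = 141.31°  ·
  (4,6): δ = 94.57°  ·
  (5,6): δ = 133.26°  ·
antipodal pairs: 6

count = 6; pairs: (0,3), (0,4), (1,4), (1,5), (2,5), (2,6)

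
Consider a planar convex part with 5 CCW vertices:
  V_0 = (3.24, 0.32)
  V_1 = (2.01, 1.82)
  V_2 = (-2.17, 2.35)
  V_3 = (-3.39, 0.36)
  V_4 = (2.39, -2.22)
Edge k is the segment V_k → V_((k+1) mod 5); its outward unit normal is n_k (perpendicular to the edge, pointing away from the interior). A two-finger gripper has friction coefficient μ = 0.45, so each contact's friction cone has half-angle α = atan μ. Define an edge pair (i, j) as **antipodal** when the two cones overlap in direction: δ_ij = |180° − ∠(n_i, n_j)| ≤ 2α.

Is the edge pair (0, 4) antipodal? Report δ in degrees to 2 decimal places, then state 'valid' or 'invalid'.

α = atan 0.45 = 24.23°;  2α = 48.46°
edge 0: e_0 = (-1.23, +1.50);  n_0 = (+0.7733, +0.6341)
edge 4: e_4 = (+0.85, +2.54);  n_4 = (+0.9483, -0.3173)
∠(n_0, n_4) = 57.85°
δ = |180° − 57.85°| = 122.15°
122.15° > 2α = 48.46°  →  invalid

δ = 122.15°, invalid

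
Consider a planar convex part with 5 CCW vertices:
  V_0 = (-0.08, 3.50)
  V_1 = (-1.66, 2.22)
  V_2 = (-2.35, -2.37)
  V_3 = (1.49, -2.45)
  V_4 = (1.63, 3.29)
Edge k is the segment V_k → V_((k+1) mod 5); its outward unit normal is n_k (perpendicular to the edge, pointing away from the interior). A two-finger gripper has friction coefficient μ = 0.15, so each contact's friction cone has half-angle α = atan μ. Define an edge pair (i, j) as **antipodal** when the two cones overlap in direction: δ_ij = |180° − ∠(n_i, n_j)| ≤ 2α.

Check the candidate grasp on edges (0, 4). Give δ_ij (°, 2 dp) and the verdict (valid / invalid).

δ = 133.99°, invalid

α = atan 0.15 = 8.53°;  2α = 17.06°
edge 0: e_0 = (-1.58, -1.28);  n_0 = (-0.6295, +0.7770)
edge 4: e_4 = (-1.71, +0.21);  n_4 = (+0.1219, +0.9925)
∠(n_0, n_4) = 46.01°
δ = |180° − 46.01°| = 133.99°
133.99° > 2α = 17.06°  →  invalid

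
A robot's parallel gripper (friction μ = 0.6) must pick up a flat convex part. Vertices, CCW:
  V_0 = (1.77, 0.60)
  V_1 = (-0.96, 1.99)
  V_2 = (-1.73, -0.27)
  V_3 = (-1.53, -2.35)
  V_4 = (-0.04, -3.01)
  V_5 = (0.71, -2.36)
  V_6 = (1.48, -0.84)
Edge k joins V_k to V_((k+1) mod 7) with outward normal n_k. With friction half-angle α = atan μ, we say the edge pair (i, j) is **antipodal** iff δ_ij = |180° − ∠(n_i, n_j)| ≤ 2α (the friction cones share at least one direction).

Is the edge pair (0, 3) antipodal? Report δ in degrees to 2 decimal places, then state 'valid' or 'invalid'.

α = atan 0.6 = 30.96°;  2α = 61.93°
edge 0: e_0 = (-2.73, +1.39);  n_0 = (+0.4537, +0.8911)
edge 3: e_3 = (+1.49, -0.66);  n_3 = (-0.4050, -0.9143)
∠(n_0, n_3) = 176.91°
δ = |180° − 176.91°| = 3.09°
3.09° ≤ 2α = 61.93°  →  valid

δ = 3.09°, valid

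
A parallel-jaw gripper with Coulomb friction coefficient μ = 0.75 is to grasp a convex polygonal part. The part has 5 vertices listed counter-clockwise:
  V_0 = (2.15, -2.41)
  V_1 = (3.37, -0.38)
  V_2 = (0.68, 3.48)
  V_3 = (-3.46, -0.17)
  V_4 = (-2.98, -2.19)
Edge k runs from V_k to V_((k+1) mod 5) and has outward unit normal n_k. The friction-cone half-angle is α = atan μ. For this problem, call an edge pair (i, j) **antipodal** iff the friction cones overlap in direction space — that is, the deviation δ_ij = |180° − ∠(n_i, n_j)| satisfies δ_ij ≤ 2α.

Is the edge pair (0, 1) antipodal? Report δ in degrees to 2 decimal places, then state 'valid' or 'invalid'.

δ = 114.12°, invalid

α = atan 0.75 = 36.87°;  2α = 73.74°
edge 0: e_0 = (+1.22, +2.03);  n_0 = (+0.8571, -0.5151)
edge 1: e_1 = (-2.69, +3.86);  n_1 = (+0.8204, +0.5717)
∠(n_0, n_1) = 65.88°
δ = |180° − 65.88°| = 114.12°
114.12° > 2α = 73.74°  →  invalid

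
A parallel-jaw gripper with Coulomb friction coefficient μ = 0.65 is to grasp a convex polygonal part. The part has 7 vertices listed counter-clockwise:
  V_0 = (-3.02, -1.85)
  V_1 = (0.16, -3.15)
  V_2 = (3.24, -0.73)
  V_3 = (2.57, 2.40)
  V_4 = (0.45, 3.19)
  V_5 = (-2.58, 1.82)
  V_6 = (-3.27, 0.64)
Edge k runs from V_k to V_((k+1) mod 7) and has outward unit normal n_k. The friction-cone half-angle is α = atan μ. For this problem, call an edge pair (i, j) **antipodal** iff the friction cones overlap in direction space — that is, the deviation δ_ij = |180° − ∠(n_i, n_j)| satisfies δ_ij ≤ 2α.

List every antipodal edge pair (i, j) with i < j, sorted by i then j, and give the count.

α = atan 0.65 = 33.02°;  2α = 66.05°
n_0 = (-0.3784, -0.9256)
n_1 = (+0.6178, -0.7863)
n_2 = (+0.9778, +0.2093)
n_3 = (+0.3492, +0.9371)
n_4 = (-0.4120, +0.9112)
n_5 = (-0.8632, +0.5048)
n_6 = (-0.9950, -0.0999)
  (0,1): δ = 119.61°  ·
  (0,2): δ = 55.68°  ✓
  (0,3): δ = 1.80°  ✓
  (0,4): δ = 46.56°  ✓
  (0,5): δ = 81.92°  ·
  (0,6): δ = 117.97°  ·
  (1,2): δ = 116.07°  ·
  (1,3): δ = 58.59°  ✓
  (1,4): δ = 13.83°  ✓
  (1,5): δ = 21.53°  ✓
  (1,6): δ = 57.58°  ✓
  (2,3): δ = 122.52°  ·
  (2,4): δ = 77.75°  ·
  (2,5): δ = 42.40°  ✓
  (2,6): δ = 6.35°  ✓
  (3,4): δ = 135.23°  ·
  (3,5): δ = 99.88°  ·
  (3,6): δ = 63.83°  ✓
  (4,5): δ = 144.65°  ·
  (4,6): δ = 108.60°  ·
  (5,6): δ = 143.95°  ·
antipodal pairs: 10

count = 10; pairs: (0,2), (0,3), (0,4), (1,3), (1,4), (1,5), (1,6), (2,5), (2,6), (3,6)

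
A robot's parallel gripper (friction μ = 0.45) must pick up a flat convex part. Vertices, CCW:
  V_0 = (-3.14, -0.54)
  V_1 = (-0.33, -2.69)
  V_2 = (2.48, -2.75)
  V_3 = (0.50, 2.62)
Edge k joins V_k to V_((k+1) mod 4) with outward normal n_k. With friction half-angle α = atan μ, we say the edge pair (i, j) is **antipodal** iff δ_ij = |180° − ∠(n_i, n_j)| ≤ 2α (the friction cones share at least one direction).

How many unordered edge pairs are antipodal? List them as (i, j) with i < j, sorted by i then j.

count = 2; pairs: (0,2), (1,3)

α = atan 0.45 = 24.23°;  2α = 48.46°
n_0 = (-0.6077, -0.7942)
n_1 = (-0.0213, -0.9998)
n_2 = (+0.9383, +0.3459)
n_3 = (-0.6556, +0.7551)
  (0,1): δ = 143.80°  ·
  (0,2): δ = 32.34°  ✓
  (0,3): δ = 78.38°  ·
  (1,2): δ = 68.54°  ·
  (1,3): δ = 42.19°  ✓
  (2,3): δ = 69.28°  ·
antipodal pairs: 2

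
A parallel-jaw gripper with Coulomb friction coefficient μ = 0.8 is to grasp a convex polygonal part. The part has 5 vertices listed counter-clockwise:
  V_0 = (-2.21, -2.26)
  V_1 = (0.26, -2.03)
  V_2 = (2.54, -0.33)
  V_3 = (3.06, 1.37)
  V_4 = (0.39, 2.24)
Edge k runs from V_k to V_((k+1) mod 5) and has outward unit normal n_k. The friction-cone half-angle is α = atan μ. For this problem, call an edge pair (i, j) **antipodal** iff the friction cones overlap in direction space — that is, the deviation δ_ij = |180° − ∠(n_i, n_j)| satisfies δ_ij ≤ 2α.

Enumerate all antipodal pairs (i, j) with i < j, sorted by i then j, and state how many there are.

α = atan 0.8 = 38.66°;  2α = 77.32°
n_0 = (+0.0927, -0.9957)
n_1 = (+0.5977, -0.8017)
n_2 = (+0.9563, -0.2925)
n_3 = (+0.3098, +0.9508)
n_4 = (-0.8659, +0.5003)
  (0,1): δ = 148.61°  ·
  (0,2): δ = 112.33°  ·
  (0,3): δ = 23.37°  ✓
  (0,4): δ = 54.66°  ✓
  (1,2): δ = 143.72°  ·
  (1,3): δ = 54.76°  ✓
  (1,4): δ = 23.27°  ✓
  (2,3): δ = 91.04°  ·
  (2,4): δ = 13.01°  ✓
  (3,4): δ = 101.97°  ·
antipodal pairs: 5

count = 5; pairs: (0,3), (0,4), (1,3), (1,4), (2,4)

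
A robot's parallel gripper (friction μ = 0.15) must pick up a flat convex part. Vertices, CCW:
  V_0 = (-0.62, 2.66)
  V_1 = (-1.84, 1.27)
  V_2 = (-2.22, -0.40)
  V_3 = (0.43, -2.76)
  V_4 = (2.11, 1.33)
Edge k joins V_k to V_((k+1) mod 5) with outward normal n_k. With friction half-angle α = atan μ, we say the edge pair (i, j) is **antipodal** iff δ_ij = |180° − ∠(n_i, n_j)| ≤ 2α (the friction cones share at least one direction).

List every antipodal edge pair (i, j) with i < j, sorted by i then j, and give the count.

count = 2; pairs: (1,3), (2,4)

α = atan 0.15 = 8.53°;  2α = 17.06°
n_0 = (-0.7516, +0.6597)
n_1 = (-0.9751, +0.2219)
n_2 = (-0.6651, -0.7468)
n_3 = (+0.9250, -0.3800)
n_4 = (+0.4380, +0.8990)
  (0,1): δ = 151.55°  ·
  (0,2): δ = 90.41°  ·
  (0,3): δ = 18.94°  ·
  (0,4): δ = 105.30°  ·
  (1,2): δ = 118.87°  ·
  (1,3): δ = 9.51°  ✓
  (1,4): δ = 76.84°  ·
  (2,3): δ = 70.64°  ·
  (2,4): δ = 15.71°  ✓
  (3,4): δ = 93.64°  ·
antipodal pairs: 2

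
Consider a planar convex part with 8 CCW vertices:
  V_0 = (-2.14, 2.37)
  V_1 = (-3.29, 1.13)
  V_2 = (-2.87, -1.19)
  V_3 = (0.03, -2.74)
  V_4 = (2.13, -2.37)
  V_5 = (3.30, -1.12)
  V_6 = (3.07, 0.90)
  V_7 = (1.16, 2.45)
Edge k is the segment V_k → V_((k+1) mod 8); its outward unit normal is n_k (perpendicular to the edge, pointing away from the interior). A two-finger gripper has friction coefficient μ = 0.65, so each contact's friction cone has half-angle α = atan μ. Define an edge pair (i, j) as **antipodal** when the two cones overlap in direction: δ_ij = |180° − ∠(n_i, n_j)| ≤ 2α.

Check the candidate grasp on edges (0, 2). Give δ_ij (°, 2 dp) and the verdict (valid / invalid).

α = atan 0.65 = 33.02°;  2α = 66.05°
edge 0: e_0 = (-1.15, -1.24);  n_0 = (-0.7332, +0.6800)
edge 2: e_2 = (+2.90, -1.55);  n_2 = (-0.4714, -0.8819)
∠(n_0, n_2) = 104.72°
δ = |180° − 104.72°| = 75.28°
75.28° > 2α = 66.05°  →  invalid

δ = 75.28°, invalid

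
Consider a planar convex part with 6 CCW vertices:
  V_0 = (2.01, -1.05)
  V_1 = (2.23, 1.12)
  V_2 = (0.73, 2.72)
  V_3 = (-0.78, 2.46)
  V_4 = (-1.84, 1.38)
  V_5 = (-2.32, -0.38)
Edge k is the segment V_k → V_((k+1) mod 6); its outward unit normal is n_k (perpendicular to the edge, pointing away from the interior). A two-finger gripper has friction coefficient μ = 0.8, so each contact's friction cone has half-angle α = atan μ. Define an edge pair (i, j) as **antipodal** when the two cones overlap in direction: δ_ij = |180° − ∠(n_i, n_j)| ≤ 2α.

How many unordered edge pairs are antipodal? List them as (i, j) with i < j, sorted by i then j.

α = atan 0.8 = 38.66°;  2α = 77.32°
n_0 = (+0.9949, -0.1009)
n_1 = (+0.7295, +0.6839)
n_2 = (-0.1697, +0.9855)
n_3 = (-0.7137, +0.7005)
n_4 = (-0.9648, +0.2631)
n_5 = (-0.1529, -0.9882)
  (0,1): δ = 131.06°  ·
  (0,2): δ = 74.44°  ✓
  (0,3): δ = 38.68°  ✓
  (0,4): δ = 9.47°  ✓
  (0,5): δ = 86.99°  ·
  (1,2): δ = 123.38°  ·
  (1,3): δ = 87.62°  ·
  (1,4): δ = 58.41°  ✓
  (1,5): δ = 38.05°  ✓
  (2,3): δ = 144.23°  ·
  (2,4): δ = 115.02°  ·
  (2,5): δ = 18.57°  ✓
  (3,4): δ = 150.79°  ·
  (3,5): δ = 54.33°  ✓
  (4,5): δ = 83.54°  ·
antipodal pairs: 7

count = 7; pairs: (0,2), (0,3), (0,4), (1,4), (1,5), (2,5), (3,5)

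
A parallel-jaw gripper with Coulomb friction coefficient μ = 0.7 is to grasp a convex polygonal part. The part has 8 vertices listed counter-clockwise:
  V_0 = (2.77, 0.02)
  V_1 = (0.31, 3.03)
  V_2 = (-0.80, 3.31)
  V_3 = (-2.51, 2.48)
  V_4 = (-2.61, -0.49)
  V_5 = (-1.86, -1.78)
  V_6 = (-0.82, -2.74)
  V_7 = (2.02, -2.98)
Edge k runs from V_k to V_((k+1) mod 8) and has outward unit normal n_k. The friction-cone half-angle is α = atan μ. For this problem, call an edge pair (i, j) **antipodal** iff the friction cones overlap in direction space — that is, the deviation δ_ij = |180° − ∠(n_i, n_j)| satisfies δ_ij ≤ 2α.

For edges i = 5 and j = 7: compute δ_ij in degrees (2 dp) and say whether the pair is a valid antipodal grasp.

α = atan 0.7 = 34.99°;  2α = 69.98°
edge 5: e_5 = (+1.04, -0.96);  n_5 = (-0.6783, -0.7348)
edge 7: e_7 = (+0.75, +3.00);  n_7 = (+0.9701, -0.2425)
∠(n_5, n_7) = 118.67°
δ = |180° − 118.67°| = 61.33°
61.33° ≤ 2α = 69.98°  →  valid

δ = 61.33°, valid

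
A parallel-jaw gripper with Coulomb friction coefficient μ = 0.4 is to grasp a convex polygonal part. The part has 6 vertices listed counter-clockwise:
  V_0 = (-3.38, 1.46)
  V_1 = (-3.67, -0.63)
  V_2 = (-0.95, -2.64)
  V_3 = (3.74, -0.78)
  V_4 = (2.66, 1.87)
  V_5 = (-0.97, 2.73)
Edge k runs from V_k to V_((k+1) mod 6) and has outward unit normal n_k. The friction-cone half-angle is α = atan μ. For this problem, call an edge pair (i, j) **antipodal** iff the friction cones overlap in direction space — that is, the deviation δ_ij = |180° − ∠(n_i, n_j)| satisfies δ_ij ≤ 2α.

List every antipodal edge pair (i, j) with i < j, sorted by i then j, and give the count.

count = 5; pairs: (0,3), (1,3), (1,4), (2,4), (2,5)

α = atan 0.4 = 21.80°;  2α = 43.60°
n_0 = (-0.9905, +0.1374)
n_1 = (-0.5943, -0.8042)
n_2 = (+0.3687, -0.9296)
n_3 = (+0.9260, +0.3774)
n_4 = (+0.2305, +0.9731)
n_5 = (-0.4662, +0.8847)
  (0,1): δ = 118.56°  ·
  (0,2): δ = 60.47°  ·
  (0,3): δ = 30.07°  ✓
  (0,4): δ = 84.57°  ·
  (0,5): δ = 125.69°  ·
  (1,2): δ = 121.90°  ·
  (1,3): δ = 31.36°  ✓
  (1,4): δ = 23.13°  ✓
  (1,5): δ = 64.25°  ·
  (2,3): δ = 89.46°  ·
  (2,4): δ = 34.96°  ✓
  (2,5): δ = 6.16°  ✓
  (3,4): δ = 125.50°  ·
  (3,5): δ = 84.39°  ·
  (4,5): δ = 138.88°  ·
antipodal pairs: 5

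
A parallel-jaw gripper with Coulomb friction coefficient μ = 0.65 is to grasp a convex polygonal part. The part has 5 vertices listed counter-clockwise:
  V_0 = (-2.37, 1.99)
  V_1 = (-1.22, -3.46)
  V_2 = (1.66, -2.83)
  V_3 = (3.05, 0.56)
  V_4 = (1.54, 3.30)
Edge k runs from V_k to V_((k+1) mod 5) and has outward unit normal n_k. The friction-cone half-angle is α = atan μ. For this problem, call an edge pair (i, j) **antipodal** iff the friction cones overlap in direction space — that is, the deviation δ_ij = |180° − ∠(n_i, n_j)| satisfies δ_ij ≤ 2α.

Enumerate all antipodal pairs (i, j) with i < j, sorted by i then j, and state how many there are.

count = 4; pairs: (0,2), (0,3), (1,4), (2,4)

α = atan 0.65 = 33.02°;  2α = 66.05°
n_0 = (-0.9785, -0.2065)
n_1 = (+0.2137, -0.9769)
n_2 = (+0.9252, -0.3794)
n_3 = (+0.8758, +0.4827)
n_4 = (-0.3177, +0.9482)
  (0,1): δ = 89.58°  ·
  (0,2): δ = 34.21°  ✓
  (0,3): δ = 16.94°  ✓
  (0,4): δ = 96.61°  ·
  (1,2): δ = 124.63°  ·
  (1,3): δ = 73.48°  ·
  (1,4): δ = 6.18°  ✓
  (2,3): δ = 128.85°  ·
  (2,4): δ = 49.18°  ✓
  (3,4): δ = 100.34°  ·
antipodal pairs: 4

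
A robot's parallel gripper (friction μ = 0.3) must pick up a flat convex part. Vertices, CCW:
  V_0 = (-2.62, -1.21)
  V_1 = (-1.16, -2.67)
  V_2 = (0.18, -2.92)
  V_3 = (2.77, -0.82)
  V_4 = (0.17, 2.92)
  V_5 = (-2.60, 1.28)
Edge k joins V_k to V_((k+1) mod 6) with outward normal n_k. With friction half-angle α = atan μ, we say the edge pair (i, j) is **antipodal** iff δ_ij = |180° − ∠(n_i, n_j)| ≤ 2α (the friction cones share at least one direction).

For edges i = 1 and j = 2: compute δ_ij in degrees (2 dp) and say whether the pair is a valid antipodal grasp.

δ = 130.40°, invalid

α = atan 0.3 = 16.70°;  2α = 33.40°
edge 1: e_1 = (+1.34, -0.25);  n_1 = (-0.1834, -0.9830)
edge 2: e_2 = (+2.59, +2.10);  n_2 = (+0.6298, -0.7768)
∠(n_1, n_2) = 49.60°
δ = |180° − 49.60°| = 130.40°
130.40° > 2α = 33.40°  →  invalid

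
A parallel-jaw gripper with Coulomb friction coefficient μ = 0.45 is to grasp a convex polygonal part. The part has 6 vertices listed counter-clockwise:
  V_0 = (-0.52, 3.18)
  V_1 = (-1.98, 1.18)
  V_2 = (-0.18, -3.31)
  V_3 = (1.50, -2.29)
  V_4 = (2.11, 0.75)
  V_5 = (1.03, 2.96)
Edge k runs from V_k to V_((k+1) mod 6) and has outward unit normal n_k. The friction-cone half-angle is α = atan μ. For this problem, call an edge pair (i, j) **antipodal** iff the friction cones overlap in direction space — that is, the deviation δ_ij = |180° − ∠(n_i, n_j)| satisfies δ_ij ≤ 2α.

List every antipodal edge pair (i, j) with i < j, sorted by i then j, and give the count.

count = 5; pairs: (0,2), (0,3), (1,3), (1,4), (2,5)

α = atan 0.45 = 24.23°;  2α = 48.46°
n_0 = (-0.8077, +0.5896)
n_1 = (-0.9282, -0.3721)
n_2 = (+0.5190, -0.8548)
n_3 = (+0.9805, -0.1967)
n_4 = (+0.8985, +0.4391)
n_5 = (+0.1405, +0.9901)
  (0,1): δ = 122.03°  ·
  (0,2): δ = 22.61°  ✓
  (0,3): δ = 24.78°  ✓
  (0,4): δ = 62.17°  ·
  (0,5): δ = 118.05°  ·
  (1,2): δ = 80.58°  ·
  (1,3): δ = 33.19°  ✓
  (1,4): δ = 4.20°  ✓
  (1,5): δ = 60.08°  ·
  (2,3): δ = 132.61°  ·
  (2,4): δ = 95.22°  ·
  (2,5): δ = 39.34°  ✓
  (3,4): δ = 142.61°  ·
  (3,5): δ = 86.73°  ·
  (4,5): δ = 124.12°  ·
antipodal pairs: 5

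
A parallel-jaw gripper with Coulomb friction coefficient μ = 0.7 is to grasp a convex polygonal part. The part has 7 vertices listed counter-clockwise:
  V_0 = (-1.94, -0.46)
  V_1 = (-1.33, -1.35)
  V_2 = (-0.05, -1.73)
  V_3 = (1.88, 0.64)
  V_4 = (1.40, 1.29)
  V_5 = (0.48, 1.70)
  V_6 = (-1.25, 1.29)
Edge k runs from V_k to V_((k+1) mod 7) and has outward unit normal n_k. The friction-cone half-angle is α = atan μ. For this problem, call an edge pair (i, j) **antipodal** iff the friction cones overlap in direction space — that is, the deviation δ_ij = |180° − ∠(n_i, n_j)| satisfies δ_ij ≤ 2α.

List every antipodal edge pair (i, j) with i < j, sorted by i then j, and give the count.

count = 9; pairs: (0,3), (0,4), (0,5), (1,3), (1,4), (1,5), (2,5), (2,6), (3,6)

α = atan 0.7 = 34.99°;  2α = 69.98°
n_0 = (-0.8249, -0.5653)
n_1 = (-0.2846, -0.9586)
n_2 = (+0.7754, -0.6315)
n_3 = (+0.8044, +0.5940)
n_4 = (+0.4071, +0.9134)
n_5 = (-0.2306, +0.9730)
n_6 = (-0.9303, +0.3668)
  (0,1): δ = 140.96°  ·
  (0,2): δ = 73.58°  ·
  (0,3): δ = 2.02°  ✓
  (0,4): δ = 31.55°  ✓
  (0,5): δ = 68.91°  ✓
  (0,6): δ = 124.05°  ·
  (1,2): δ = 112.62°  ·
  (1,3): δ = 37.02°  ✓
  (1,4): δ = 7.49°  ✓
  (1,5): δ = 29.87°  ✓
  (1,6): δ = 85.02°  ·
  (2,3): δ = 104.40°  ·
  (2,4): δ = 74.86°  ·
  (2,5): δ = 37.51°  ✓
  (2,6): δ = 17.64°  ✓
  (3,4): δ = 150.46°  ·
  (3,5): δ = 113.11°  ·
  (3,6): δ = 57.96°  ✓
  (4,5): δ = 142.65°  ·
  (4,6): δ = 87.50°  ·
  (5,6): δ = 124.85°  ·
antipodal pairs: 9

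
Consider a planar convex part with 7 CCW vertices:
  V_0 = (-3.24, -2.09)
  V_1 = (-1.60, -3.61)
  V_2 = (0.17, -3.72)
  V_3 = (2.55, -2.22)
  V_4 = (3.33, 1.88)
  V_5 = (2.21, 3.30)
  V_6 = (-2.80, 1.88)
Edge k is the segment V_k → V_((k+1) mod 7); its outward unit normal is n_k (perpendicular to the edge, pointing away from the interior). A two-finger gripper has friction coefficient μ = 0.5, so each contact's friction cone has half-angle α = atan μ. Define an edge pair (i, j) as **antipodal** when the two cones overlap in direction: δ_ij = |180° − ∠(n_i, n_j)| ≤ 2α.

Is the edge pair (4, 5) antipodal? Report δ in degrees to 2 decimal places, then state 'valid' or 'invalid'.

δ = 112.44°, invalid

α = atan 0.5 = 26.57°;  2α = 53.13°
edge 4: e_4 = (-1.12, +1.42);  n_4 = (+0.7852, +0.6193)
edge 5: e_5 = (-5.01, -1.42);  n_5 = (-0.2727, +0.9621)
∠(n_4, n_5) = 67.56°
δ = |180° − 67.56°| = 112.44°
112.44° > 2α = 53.13°  →  invalid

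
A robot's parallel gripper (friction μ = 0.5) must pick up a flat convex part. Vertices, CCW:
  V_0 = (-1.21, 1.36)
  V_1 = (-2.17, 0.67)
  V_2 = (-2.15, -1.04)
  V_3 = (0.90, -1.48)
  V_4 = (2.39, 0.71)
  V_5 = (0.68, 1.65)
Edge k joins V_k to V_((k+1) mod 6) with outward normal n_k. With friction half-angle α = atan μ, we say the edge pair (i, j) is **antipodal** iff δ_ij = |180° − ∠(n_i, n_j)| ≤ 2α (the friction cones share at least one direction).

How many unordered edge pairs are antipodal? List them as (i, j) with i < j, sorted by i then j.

count = 6; pairs: (0,2), (0,3), (1,3), (2,4), (2,5), (3,5)

α = atan 0.5 = 26.57°;  2α = 53.13°
n_0 = (-0.5836, +0.8120)
n_1 = (-0.9999, -0.0117)
n_2 = (-0.1428, -0.9898)
n_3 = (+0.8268, -0.5625)
n_4 = (+0.4817, +0.8763)
n_5 = (-0.1517, +0.9884)
  (0,1): δ = 125.04°  ·
  (0,2): δ = 43.92°  ✓
  (0,3): δ = 20.06°  ✓
  (0,4): δ = 115.50°  ·
  (0,5): δ = 153.02°  ·
  (1,2): δ = 98.88°  ·
  (1,3): δ = 34.90°  ✓
  (1,4): δ = 60.53°  ·
  (1,5): δ = 98.05°  ·
  (2,3): δ = 116.02°  ·
  (2,4): δ = 20.59°  ✓
  (2,5): δ = 16.93°  ✓
  (3,4): δ = 84.57°  ·
  (3,5): δ = 47.05°  ✓
  (4,5): δ = 142.48°  ·
antipodal pairs: 6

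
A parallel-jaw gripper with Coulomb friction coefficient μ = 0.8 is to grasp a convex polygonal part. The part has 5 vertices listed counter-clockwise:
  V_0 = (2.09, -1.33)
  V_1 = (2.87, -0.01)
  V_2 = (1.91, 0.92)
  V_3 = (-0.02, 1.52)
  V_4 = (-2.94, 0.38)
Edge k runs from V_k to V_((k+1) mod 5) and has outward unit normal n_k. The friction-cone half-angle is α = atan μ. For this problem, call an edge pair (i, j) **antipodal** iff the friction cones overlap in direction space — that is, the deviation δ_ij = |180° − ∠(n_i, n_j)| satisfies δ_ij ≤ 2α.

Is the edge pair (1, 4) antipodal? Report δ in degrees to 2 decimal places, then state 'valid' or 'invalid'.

δ = 25.31°, valid

α = atan 0.8 = 38.66°;  2α = 77.32°
edge 1: e_1 = (-0.96, +0.93);  n_1 = (+0.6958, +0.7182)
edge 4: e_4 = (+5.03, -1.71);  n_4 = (-0.3219, -0.9468)
∠(n_1, n_4) = 154.69°
δ = |180° − 154.69°| = 25.31°
25.31° ≤ 2α = 77.32°  →  valid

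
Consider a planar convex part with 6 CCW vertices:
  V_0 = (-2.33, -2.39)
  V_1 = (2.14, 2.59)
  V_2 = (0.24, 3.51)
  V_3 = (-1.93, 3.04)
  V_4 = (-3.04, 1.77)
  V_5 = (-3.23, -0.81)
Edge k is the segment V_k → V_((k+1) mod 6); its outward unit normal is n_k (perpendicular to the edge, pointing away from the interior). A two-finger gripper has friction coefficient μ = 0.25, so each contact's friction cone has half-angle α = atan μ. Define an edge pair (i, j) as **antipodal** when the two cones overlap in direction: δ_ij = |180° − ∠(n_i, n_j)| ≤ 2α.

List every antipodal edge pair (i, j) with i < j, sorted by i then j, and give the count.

count = 1; pairs: (0,3)

α = atan 0.25 = 14.04°;  2α = 28.07°
n_0 = (+0.7442, -0.6680)
n_1 = (+0.4358, +0.9000)
n_2 = (-0.2117, +0.9773)
n_3 = (-0.7529, +0.6581)
n_4 = (-0.9973, +0.0734)
n_5 = (-0.8689, -0.4950)
  (0,1): δ = 73.93°  ·
  (0,2): δ = 35.87°  ·
  (0,3): δ = 0.76°  ✓
  (0,4): δ = 37.70°  ·
  (0,5): δ = 71.58°  ·
  (1,2): δ = 141.94°  ·
  (1,3): δ = 105.32°  ·
  (1,4): δ = 68.38°  ·
  (1,5): δ = 34.50°  ·
  (2,3): δ = 143.37°  ·
  (2,4): δ = 106.43°  ·
  (2,5): δ = 72.55°  ·
  (3,4): δ = 143.06°  ·
  (3,5): δ = 109.18°  ·
  (4,5): δ = 146.12°  ·
antipodal pairs: 1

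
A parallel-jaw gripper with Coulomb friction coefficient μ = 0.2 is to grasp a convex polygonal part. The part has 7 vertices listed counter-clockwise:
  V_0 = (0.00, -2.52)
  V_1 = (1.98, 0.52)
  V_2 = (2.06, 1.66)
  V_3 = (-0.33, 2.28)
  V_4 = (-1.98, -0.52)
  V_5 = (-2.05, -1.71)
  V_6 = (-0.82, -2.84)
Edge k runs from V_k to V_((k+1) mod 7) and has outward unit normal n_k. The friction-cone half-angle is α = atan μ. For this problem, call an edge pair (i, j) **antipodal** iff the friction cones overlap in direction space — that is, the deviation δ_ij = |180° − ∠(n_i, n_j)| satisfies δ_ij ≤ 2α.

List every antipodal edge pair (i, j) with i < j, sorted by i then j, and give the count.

count = 2; pairs: (0,3), (1,4)

α = atan 0.2 = 11.31°;  2α = 22.62°
n_0 = (+0.8379, -0.5458)
n_1 = (+0.9975, -0.0700)
n_2 = (+0.2511, +0.9680)
n_3 = (-0.8615, +0.5077)
n_4 = (-0.9983, +0.0587)
n_5 = (-0.6765, -0.7364)
n_6 = (+0.3635, -0.9316)
  (0,1): δ = 150.94°  ·
  (0,2): δ = 71.47°  ·
  (0,3): δ = 2.57°  ✓
  (0,4): δ = 29.71°  ·
  (0,5): δ = 80.50°  ·
  (0,6): δ = 144.39°  ·
  (1,2): δ = 100.53°  ·
  (1,3): δ = 26.50°  ·
  (1,4): δ = 0.65°  ✓
  (1,5): δ = 51.44°  ·
  (1,6): δ = 115.33°  ·
  (2,3): δ = 105.97°  ·
  (2,4): δ = 78.82°  ·
  (2,5): δ = 28.03°  ·
  (2,6): δ = 35.86°  ·
  (3,4): δ = 152.86°  ·
  (3,5): δ = 102.06°  ·
  (3,6): δ = 38.17°  ·
  (4,5): δ = 129.21°  ·
  (4,6): δ = 65.32°  ·
  (5,6): δ = 116.11°  ·
antipodal pairs: 2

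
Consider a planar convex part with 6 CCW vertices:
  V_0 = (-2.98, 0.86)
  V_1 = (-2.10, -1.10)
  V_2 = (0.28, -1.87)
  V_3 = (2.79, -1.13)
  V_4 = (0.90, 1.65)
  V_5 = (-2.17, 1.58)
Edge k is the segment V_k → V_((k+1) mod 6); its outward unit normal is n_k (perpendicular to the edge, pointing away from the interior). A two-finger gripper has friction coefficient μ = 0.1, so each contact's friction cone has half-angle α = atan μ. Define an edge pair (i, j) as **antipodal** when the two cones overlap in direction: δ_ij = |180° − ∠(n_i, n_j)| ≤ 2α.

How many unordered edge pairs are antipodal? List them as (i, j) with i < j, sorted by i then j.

count = 1; pairs: (0,3)

α = atan 0.1 = 5.71°;  2α = 11.42°
n_0 = (-0.9123, -0.4096)
n_1 = (-0.3078, -0.9514)
n_2 = (+0.2828, -0.9592)
n_3 = (+0.8270, +0.5622)
n_4 = (-0.0228, +0.9997)
n_5 = (-0.6644, +0.7474)
  (0,1): δ = 132.11°  ·
  (0,2): δ = 97.75°  ·
  (0,3): δ = 10.03°  ✓
  (0,4): δ = 67.13°  ·
  (0,5): δ = 107.45°  ·
  (1,2): δ = 145.65°  ·
  (1,3): δ = 37.86°  ·
  (1,4): δ = 19.23°  ·
  (1,5): δ = 59.56°  ·
  (2,3): δ = 72.22°  ·
  (2,4): δ = 15.12°  ·
  (2,5): δ = 25.21°  ·
  (3,4): δ = 122.90°  ·
  (3,5): δ = 82.58°  ·
  (4,5): δ = 139.67°  ·
antipodal pairs: 1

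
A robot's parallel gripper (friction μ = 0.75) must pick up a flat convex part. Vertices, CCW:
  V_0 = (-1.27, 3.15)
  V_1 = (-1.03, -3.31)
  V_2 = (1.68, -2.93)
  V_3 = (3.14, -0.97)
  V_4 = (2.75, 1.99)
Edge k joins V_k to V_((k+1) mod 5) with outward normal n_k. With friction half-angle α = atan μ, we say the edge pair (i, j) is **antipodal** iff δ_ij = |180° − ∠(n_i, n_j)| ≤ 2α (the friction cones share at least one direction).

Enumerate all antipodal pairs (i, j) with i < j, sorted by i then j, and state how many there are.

α = atan 0.75 = 36.87°;  2α = 73.74°
n_0 = (-0.9993, -0.0371)
n_1 = (+0.1389, -0.9903)
n_2 = (+0.8020, -0.5974)
n_3 = (+0.9914, +0.1306)
n_4 = (+0.2772, +0.9608)
  (0,1): δ = 84.15°  ·
  (0,2): δ = 38.81°  ✓
  (0,3): δ = 5.38°  ✓
  (0,4): δ = 71.78°  ✓
  (1,2): δ = 134.66°  ·
  (1,3): δ = 90.48°  ·
  (1,4): δ = 24.08°  ✓
  (2,3): δ = 135.81°  ·
  (2,4): δ = 69.41°  ✓
  (3,4): δ = 113.60°  ·
antipodal pairs: 5

count = 5; pairs: (0,2), (0,3), (0,4), (1,4), (2,4)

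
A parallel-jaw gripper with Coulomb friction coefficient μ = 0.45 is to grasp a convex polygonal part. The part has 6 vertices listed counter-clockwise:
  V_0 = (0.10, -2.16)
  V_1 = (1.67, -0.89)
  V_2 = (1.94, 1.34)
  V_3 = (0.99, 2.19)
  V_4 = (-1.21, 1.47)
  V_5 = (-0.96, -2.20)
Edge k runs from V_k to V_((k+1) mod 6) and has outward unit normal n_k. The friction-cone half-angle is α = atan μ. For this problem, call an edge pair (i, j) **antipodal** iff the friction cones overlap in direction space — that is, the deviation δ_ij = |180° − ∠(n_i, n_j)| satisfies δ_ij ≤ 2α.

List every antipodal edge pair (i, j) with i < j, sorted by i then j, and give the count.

count = 5; pairs: (0,3), (1,4), (2,4), (2,5), (3,5)

α = atan 0.45 = 24.23°;  2α = 48.46°
n_0 = (+0.6289, -0.7775)
n_1 = (+0.9927, -0.1202)
n_2 = (+0.6668, +0.7452)
n_3 = (-0.3110, +0.9504)
n_4 = (-0.9977, -0.0680)
n_5 = (+0.0377, -0.9993)
  (0,1): δ = 135.87°  ·
  (0,2): δ = 80.79°  ·
  (0,3): δ = 20.85°  ✓
  (0,4): δ = 54.93°  ·
  (0,5): δ = 143.19°  ·
  (1,2): δ = 124.92°  ·
  (1,3): δ = 64.97°  ·
  (1,4): δ = 10.80°  ✓
  (1,5): δ = 99.06°  ·
  (2,3): δ = 120.06°  ·
  (2,4): δ = 44.28°  ✓
  (2,5): δ = 43.98°  ✓
  (3,4): δ = 104.22°  ·
  (3,5): δ = 15.96°  ✓
  (4,5): δ = 91.74°  ·
antipodal pairs: 5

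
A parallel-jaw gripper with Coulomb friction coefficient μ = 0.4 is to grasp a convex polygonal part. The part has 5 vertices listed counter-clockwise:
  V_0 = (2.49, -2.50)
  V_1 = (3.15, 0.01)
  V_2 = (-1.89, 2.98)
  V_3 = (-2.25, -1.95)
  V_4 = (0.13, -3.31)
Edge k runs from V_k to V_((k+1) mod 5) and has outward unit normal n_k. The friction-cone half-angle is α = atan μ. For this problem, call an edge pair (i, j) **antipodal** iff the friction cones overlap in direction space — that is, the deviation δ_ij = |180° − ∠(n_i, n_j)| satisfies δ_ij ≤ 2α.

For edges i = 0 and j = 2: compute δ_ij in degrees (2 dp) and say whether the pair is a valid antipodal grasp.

α = atan 0.4 = 21.80°;  2α = 43.60°
edge 0: e_0 = (+0.66, +2.51);  n_0 = (+0.9671, -0.2543)
edge 2: e_2 = (-0.36, -4.93);  n_2 = (-0.9973, +0.0728)
∠(n_0, n_2) = 169.44°
δ = |180° − 169.44°| = 10.56°
10.56° ≤ 2α = 43.60°  →  valid

δ = 10.56°, valid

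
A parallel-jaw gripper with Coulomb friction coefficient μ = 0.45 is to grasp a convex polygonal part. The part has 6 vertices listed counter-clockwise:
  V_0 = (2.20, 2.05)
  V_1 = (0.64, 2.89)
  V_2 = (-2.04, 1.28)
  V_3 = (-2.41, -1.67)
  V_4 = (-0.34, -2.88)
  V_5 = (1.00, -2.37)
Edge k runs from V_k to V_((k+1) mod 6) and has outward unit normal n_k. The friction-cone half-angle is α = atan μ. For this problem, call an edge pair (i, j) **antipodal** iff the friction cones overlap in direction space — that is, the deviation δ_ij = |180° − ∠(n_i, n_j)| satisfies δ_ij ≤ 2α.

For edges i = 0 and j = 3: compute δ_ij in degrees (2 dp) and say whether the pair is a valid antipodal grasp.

α = atan 0.45 = 24.23°;  2α = 48.46°
edge 0: e_0 = (-1.56, +0.84);  n_0 = (+0.4741, +0.8805)
edge 3: e_3 = (+2.07, -1.21);  n_3 = (-0.5046, -0.8633)
∠(n_0, n_3) = 177.99°
δ = |180° − 177.99°| = 2.01°
2.01° ≤ 2α = 48.46°  →  valid

δ = 2.01°, valid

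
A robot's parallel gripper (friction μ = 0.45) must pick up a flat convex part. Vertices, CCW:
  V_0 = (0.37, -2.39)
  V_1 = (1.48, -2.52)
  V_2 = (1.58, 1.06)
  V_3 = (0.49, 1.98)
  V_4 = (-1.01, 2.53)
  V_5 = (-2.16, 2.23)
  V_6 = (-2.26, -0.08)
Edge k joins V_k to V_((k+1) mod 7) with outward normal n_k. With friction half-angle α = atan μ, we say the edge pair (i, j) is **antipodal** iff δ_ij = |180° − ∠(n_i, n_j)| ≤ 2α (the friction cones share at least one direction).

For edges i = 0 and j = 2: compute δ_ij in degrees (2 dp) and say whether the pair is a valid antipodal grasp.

δ = 33.49°, valid

α = atan 0.45 = 24.23°;  2α = 48.46°
edge 0: e_0 = (+1.11, -0.13);  n_0 = (-0.1163, -0.9932)
edge 2: e_2 = (-1.09, +0.92);  n_2 = (+0.6450, +0.7642)
∠(n_0, n_2) = 146.51°
δ = |180° − 146.51°| = 33.49°
33.49° ≤ 2α = 48.46°  →  valid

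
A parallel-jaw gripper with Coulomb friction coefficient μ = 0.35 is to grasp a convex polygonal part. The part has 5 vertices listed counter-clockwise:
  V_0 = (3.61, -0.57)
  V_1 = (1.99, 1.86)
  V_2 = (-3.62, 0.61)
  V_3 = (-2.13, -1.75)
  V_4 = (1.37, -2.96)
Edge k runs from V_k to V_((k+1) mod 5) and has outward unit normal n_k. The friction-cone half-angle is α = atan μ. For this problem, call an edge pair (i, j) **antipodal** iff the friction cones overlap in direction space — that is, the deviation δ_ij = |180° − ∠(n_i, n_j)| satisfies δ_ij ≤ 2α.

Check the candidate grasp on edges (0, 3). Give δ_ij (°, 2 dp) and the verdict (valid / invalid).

δ = 37.24°, valid

α = atan 0.35 = 19.29°;  2α = 38.58°
edge 0: e_0 = (-1.62, +2.43);  n_0 = (+0.8321, +0.5547)
edge 3: e_3 = (+3.50, -1.21);  n_3 = (-0.3267, -0.9451)
∠(n_0, n_3) = 142.76°
δ = |180° − 142.76°| = 37.24°
37.24° ≤ 2α = 38.58°  →  valid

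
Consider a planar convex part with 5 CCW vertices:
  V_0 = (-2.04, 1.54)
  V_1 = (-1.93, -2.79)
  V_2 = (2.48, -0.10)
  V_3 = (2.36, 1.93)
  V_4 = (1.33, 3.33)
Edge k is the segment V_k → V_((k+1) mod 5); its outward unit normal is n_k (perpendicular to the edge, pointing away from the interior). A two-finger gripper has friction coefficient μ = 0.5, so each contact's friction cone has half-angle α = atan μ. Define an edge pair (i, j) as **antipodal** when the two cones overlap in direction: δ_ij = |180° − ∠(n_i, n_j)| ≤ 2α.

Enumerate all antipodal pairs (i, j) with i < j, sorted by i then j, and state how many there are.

α = atan 0.5 = 26.57°;  2α = 53.13°
n_0 = (-0.9997, -0.0254)
n_1 = (+0.5207, -0.8537)
n_2 = (+0.9983, +0.0590)
n_3 = (+0.8055, +0.5926)
n_4 = (-0.4691, +0.8831)
  (0,1): δ = 60.07°  ·
  (0,2): δ = 1.93°  ✓
  (0,3): δ = 34.89°  ✓
  (0,4): δ = 116.52°  ·
  (1,2): δ = 118.00°  ·
  (1,3): δ = 85.04°  ·
  (1,4): δ = 3.41°  ✓
  (2,3): δ = 147.04°  ·
  (2,4): δ = 65.41°  ·
  (3,4): δ = 98.37°  ·
antipodal pairs: 3

count = 3; pairs: (0,2), (0,3), (1,4)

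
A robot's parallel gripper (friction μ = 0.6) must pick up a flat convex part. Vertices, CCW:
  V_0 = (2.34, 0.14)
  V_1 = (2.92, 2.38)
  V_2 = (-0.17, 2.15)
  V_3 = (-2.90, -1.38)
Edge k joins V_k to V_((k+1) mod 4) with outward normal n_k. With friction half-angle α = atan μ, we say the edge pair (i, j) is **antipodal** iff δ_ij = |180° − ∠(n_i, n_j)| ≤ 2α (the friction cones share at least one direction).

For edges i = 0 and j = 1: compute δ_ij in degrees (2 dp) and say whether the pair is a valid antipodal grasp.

δ = 71.23°, invalid

α = atan 0.6 = 30.96°;  2α = 61.93°
edge 0: e_0 = (+0.58, +2.24);  n_0 = (+0.9681, -0.2507)
edge 1: e_1 = (-3.09, -0.23);  n_1 = (-0.0742, +0.9972)
∠(n_0, n_1) = 108.77°
δ = |180° − 108.77°| = 71.23°
71.23° > 2α = 61.93°  →  invalid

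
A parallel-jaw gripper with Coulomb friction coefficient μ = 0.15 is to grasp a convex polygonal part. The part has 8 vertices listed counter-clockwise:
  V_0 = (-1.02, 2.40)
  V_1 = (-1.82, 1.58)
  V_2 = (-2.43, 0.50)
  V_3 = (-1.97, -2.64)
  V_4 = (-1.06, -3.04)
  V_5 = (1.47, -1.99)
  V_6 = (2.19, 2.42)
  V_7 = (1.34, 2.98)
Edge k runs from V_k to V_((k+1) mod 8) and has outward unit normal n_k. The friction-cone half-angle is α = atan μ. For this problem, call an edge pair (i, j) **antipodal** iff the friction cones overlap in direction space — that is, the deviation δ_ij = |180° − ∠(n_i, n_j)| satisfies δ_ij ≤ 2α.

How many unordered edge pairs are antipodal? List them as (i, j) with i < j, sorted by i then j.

count = 2; pairs: (3,6), (4,7)

α = atan 0.15 = 8.53°;  2α = 17.06°
n_0 = (-0.7158, +0.6983)
n_1 = (-0.8707, +0.4918)
n_2 = (-0.9894, -0.1449)
n_3 = (-0.4024, -0.9155)
n_4 = (+0.3833, -0.9236)
n_5 = (+0.9869, -0.1611)
n_6 = (+0.5502, +0.8351)
n_7 = (-0.2387, +0.9711)
  (0,1): δ = 165.17°  ·
  (0,2): δ = 127.37°  ·
  (0,3): δ = 69.44°  ·
  (0,4): δ = 23.17°  ·
  (0,5): δ = 35.02°  ·
  (0,6): δ = 100.91°  ·
  (0,7): δ = 148.10°  ·
  (1,2): δ = 142.21°  ·
  (1,3): δ = 84.27°  ·
  (1,4): δ = 38.00°  ·
  (1,5): δ = 20.19°  ·
  (1,6): δ = 86.08°  ·
  (1,7): δ = 133.27°  ·
  (2,3): δ = 122.06°  ·
  (2,4): δ = 75.79°  ·
  (2,5): δ = 17.61°  ·
  (2,6): δ = 48.29°  ·
  (2,7): δ = 95.47°  ·
  (3,4): δ = 133.73°  ·
  (3,5): δ = 75.54°  ·
  (3,6): δ = 9.65°  ✓
  (3,7): δ = 37.54°  ·
  (4,5): δ = 121.81°  ·
  (4,6): δ = 55.92°  ·
  (4,7): δ = 8.73°  ✓
  (5,6): δ = 114.11°  ·
  (5,7): δ = 66.92°  ·
  (6,7): δ = 132.81°  ·
antipodal pairs: 2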